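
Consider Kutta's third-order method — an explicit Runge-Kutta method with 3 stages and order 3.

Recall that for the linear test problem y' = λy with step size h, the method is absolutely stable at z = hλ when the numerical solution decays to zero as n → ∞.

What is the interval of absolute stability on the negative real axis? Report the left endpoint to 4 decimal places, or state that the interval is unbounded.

z∈(-2.5127,0).

Test eqn y'=λy, z=hλ:
  order 3, 3-stage ⇒ R(z)=1+z+z^2/2+z^3/6
  (e.g. R(-1.55)=0.03060, |R|=0.03060)

Boundary: |R(x)|=1, x<0.
x=-1.55: |R|=0.0306
|R(-2.67)|=1.2779 |R(-1.76)|=0.1198 |R(-0.5)|=0.6042
Bisect:
  x_lo=-2.9874 |R|=1.9686  x_hi=-0.1900 |R|=0.8269
  mid=-1.58867 |R|=0.00500 →hi
  mid=-2.28802 |R|=0.66681 →hi
  mid=-2.63769 |R|=1.21757 →lo
  mid=-2.46286 |R|=0.91983 →hi
  mid=-2.55027 |R|=1.06278 →lo
  mid=-2.50656 |R|=0.98987 →hi
  mid=-2.52842 |R|=1.02596 →lo
  mid=-2.51749 |R|=1.00782 →lo
  ...
  [-2.51288,-2.51271] ⇒ x*=-2.5127
So |R|<1 on (-2.5127, 0).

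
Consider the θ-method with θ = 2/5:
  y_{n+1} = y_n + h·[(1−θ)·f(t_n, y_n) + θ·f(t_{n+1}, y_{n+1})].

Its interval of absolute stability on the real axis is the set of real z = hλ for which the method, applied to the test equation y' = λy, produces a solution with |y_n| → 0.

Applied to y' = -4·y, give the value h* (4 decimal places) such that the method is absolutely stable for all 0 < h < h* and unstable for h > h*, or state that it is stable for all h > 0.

Set f=λy, z=hλ:
  y_{n+1} = y_n + z·[3/5·y_n + 2/5·y_{n+1}] ⇒ (1 − 2/5z)y_{n+1} = (1 + 3/5z)y_n
  ⇒ R(z) = (1 + 3/5z)/(1 − 2/5z).

Solve |R(x)|<1 on ℝ⁻.
x=-0.36: |R|=0.6853
R=−1: 1+3/5x = −1+2/5x ⇒ -1/5x=2 ⇒ x=2/(-1/5)=-10.0000
Confirm numerically:
  x=-9.838: |R|=0.99343 <1
  x=-9.123: |R|=0.96227 <1
  x=-8.904: |R|=0.95195 <1
  x=-10.197: |R|=1.00776 >1
  x=-10.049: |R|=1.00195 >1
Interval (-10.0000, 0).

(-10.0000,0); λ=-4 ⇒ h* = (10)/4 = 2.5000.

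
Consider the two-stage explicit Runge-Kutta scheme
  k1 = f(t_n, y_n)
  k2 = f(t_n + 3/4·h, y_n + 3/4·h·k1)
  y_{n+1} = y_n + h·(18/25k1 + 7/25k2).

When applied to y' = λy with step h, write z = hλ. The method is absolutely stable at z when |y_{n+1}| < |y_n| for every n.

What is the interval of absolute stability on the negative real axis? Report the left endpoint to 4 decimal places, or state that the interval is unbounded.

On y'=λy, z=hλ:
  k1=λy_n ⇒ h·k1=z·y_n;  k2=λ(1+3/4z)y_n ⇒ h·k2=z(1+3/4z)y_n
  y_{n+1}/y_n = 1 + 18/25z + 7/25z(1+3/4z) = 1 + z + 21/100z²
  Hence R(z) = 1 + z + 21/100z².

Solve |R(x)|<1 on ℝ⁻.
x=-1.44: |R|=0.0045
R=1: x+21/100x²=0 ⇒ x=−100/21=-4.7619; min R=1−1/(4·21/100)=-0.1905>−1
Confirm numerically:
  x=-2.899: |R|=0.13412 <1
  x=-2.628: |R|=0.17766 <1
  x=-2.096: |R|=0.17342 <1
  x=-5.033: |R|=1.28653 >1
  x=-5.028: |R|=1.28096 >1
  x=-4.868: |R|=1.10846 >1
Stable set (-4.7619, 0).

z∈(-4.7619,0).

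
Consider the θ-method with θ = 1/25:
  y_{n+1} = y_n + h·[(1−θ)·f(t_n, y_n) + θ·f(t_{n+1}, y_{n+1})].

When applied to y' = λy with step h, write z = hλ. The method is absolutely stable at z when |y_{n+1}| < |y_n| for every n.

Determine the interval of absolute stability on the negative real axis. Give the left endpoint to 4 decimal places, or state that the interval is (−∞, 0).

Test eqn y'=λy, z=hλ:
  y_{n+1} = y_n + z·[24/25·y_n + 1/25·y_{n+1}] ⇒ (1 − 1/25z)y_{n+1} = (1 + 24/25z)y_n
  Hence R(z) = (1 + 24/25z)/(1 − 1/25z).

Boundary: |R(x)|=1, x<0.
x=-0.76: |R|=0.2624
R=−1: 1+24/25x = −1+1/25x ⇒ -23/25x=2 ⇒ x=2/(-23/25)=-2.1739
Confirm numerically:
  x=-2.116: |R|=0.95088 <1
  x=-1.927: |R|=0.78910 <1
  x=-1.436: |R|=0.35800 <1
  x=-2.556: |R|=1.31891 >1
  x=-2.270: |R|=1.08104 >1
  x=-2.268: |R|=1.07936 >1
So |R|<1 on (-2.1739, 0).

z∈(-2.1739,0).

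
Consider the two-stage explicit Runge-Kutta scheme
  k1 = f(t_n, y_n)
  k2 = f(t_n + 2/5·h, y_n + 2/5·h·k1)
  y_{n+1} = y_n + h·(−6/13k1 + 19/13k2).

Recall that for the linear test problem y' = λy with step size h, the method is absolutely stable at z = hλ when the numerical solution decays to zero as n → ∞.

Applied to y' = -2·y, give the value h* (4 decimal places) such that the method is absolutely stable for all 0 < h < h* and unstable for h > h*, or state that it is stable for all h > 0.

On y'=λy, z=hλ:
  k1=λy_n ⇒ h·k1=z·y_n;  k2=λ(1+2/5z)y_n ⇒ h·k2=z(1+2/5z)y_n
  y_{n+1}/y_n = 1 − 6/13z + 19/13z(1+2/5z) = 1 + z + 38/65z²
  Hence R(z) = 1 + z + 38/65z².

Boundary: |R(x)|=1, x<0.
x=-0.54: |R|=0.6305
R=1: x+38/65x²=0 ⇒ x=−65/38=-1.7105; min R=1−1/(4·38/65)=0.5724>−1
Confirm numerically:
  x=-1.497: |R|=0.81313 <1
  x=-0.972: |R|=0.58034 <1
  x=-0.927: |R|=0.57538 <1
  x=-0.783: |R|=0.57542 <1
  x=-1.857: |R|=1.15902 >1
  x=-1.838: |R|=1.13697 >1
So |R|<1 on (-1.7105, 0).

(-1.7105,0); λ=-2 ⇒ h* = (65/38)/2 = 0.8553.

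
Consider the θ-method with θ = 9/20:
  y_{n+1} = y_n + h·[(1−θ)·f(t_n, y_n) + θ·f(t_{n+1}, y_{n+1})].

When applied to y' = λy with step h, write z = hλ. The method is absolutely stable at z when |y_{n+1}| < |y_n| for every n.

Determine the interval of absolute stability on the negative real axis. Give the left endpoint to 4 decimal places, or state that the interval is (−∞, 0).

(-20.0000, 0).

With y'=λy (z=hλ):
  y_{n+1} = y_n + z·[11/20·y_n + 9/20·y_{n+1}] ⇒ (1 − 9/20z)y_{n+1} = (1 + 11/20z)y_n
  so R(z) = (1 + 11/20z)/(1 − 9/20z).

Boundary: |R(x)|=1, x<0.
x=-1.1: |R|=0.2642
R=−1: 1+11/20x = −1+9/20x ⇒ -1/10x=2 ⇒ x=2/(-1/10)=-20.0000
Confirm numerically:
  x=-18.498: |R|=0.98389 <1
  x=-18.060: |R|=0.97874 <1
  x=-8.081: |R|=0.74293 <1
  x=-20.409: |R|=1.00402 >1
  x=-20.260: |R|=1.00257 >1
  x=-20.127: |R|=1.00126 >1
Stable set (-20.0000, 0).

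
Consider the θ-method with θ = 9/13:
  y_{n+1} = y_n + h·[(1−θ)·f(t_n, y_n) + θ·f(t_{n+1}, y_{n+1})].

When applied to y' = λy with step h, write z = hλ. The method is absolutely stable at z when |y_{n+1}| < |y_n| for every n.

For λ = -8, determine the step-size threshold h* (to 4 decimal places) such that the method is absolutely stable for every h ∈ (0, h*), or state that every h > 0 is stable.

unbounded; (−∞, 0). Any h>0 works for λ=-8.

Set f=λy, z=hλ:
  y_{n+1} = y_n + z·[4/13·y_n + 9/13·y_{n+1}] ⇒ (1 − 9/13z)y_{n+1} = (1 + 4/13z)y_n
  so R(z) = (1 + 4/13z)/(1 − 9/13z).

Find x<0 with |R(x)|<1.
x=-0.66: |R|=0.5470
x=-2: |R|=0.1613
x=-10: |R|=0.2621
x=-100: |R|=0.4239
θ=9/13≥1/2 ⇒ |1+4/13x|<|1−9/13x| ∀x<0 ⇒ stable on all of ℝ⁻.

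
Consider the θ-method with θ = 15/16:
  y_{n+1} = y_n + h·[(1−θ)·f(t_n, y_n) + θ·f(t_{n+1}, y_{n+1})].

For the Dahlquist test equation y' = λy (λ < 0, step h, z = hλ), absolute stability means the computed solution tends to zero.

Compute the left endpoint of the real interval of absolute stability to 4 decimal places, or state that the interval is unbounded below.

interval (−∞, 0).

Set f=λy, z=hλ:
  y_{n+1} = y_n + z·[1/16·y_n + 15/16·y_{n+1}] ⇒ (1 − 15/16z)y_{n+1} = (1 + 1/16z)y_n
  so R(z) = (1 + 1/16z)/(1 − 15/16z).

Need |R(x)|<1, x<0.
x=-1.32: |R|=0.4101
x=-2: |R|=0.3043
x=-10: |R|=0.0361
x=-100: |R|=0.0554
θ=15/16≥1/2 ⇒ |1+1/16x|<|1−15/16x| ∀x<0 ⇒ unbounded interval.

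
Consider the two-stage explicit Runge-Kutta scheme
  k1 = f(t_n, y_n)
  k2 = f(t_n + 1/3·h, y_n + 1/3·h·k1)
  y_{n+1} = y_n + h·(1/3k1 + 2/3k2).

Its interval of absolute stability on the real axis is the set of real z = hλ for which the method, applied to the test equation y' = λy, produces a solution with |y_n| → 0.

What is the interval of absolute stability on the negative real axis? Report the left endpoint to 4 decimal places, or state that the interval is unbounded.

z∈(-4.5000,0).

With y'=λy (z=hλ):
  k1=λy_n ⇒ h·k1=z·y_n;  k2=λ(1+1/3z)y_n ⇒ h·k2=z(1+1/3z)y_n
  y_{n+1}/y_n = 1 + 1/3z + 2/3z(1+1/3z) = 1 + z + 2/9z²
  Hence R(z) = 1 + z + 2/9z².

Boundary: |R(x)|=1, x<0.
x=-0.91: |R|=0.2740
R=1: x+2/9x²=0 ⇒ x=−9/2=-4.5000; min R=1−1/(4·2/9)=-0.1250>−1
Confirm numerically:
  x=-4.234: |R|=0.74972 <1
  x=-3.986: |R|=0.54471 <1
  x=-2.289: |R|=0.12466 <1
  x=-5.002: |R|=1.55800 >1
  x=-4.790: |R|=1.30869 >1
  x=-4.744: |R|=1.25723 >1
So |R|<1 on (-4.5000, 0).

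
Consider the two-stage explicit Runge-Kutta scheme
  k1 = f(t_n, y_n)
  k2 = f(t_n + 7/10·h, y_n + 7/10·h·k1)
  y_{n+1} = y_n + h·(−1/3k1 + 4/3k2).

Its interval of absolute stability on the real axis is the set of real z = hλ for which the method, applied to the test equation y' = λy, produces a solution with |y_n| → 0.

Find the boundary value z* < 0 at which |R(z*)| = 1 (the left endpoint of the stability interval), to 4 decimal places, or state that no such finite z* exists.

left endpoint -1.0714.

Test eqn y'=λy, z=hλ:
  k1=λy_n ⇒ h·k1=z·y_n;  k2=λ(1+7/10z)y_n ⇒ h·k2=z(1+7/10z)y_n
  y_{n+1}/y_n = 1 − 1/3z + 4/3z(1+7/10z) = 1 + z + 14/15z²
  so R(z) = 1 + z + 14/15z².

Boundary: |R(x)|=1, x<0.
x=-0.33: |R|=0.7716
R=1: x+14/15x²=0 ⇒ x=−15/14=-1.0714; min R=1−1/(4·14/15)=0.7321>−1
Confirm numerically:
  x=-0.643: |R|=0.74289 <1
  x=-0.627: |R|=0.73992 <1
  x=-0.557: |R|=0.73257 <1
  x=-1.642: |R|=1.87442 >1
  x=-1.176: |R|=1.11478 >1
Stable set (-1.0714, 0).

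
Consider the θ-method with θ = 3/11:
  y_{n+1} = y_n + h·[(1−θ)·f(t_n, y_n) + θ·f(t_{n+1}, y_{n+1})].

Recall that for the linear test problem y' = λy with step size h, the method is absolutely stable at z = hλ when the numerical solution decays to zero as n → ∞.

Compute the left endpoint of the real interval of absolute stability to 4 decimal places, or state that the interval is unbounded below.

left endpoint -4.4000.

With y'=λy (z=hλ):
  y_{n+1} = y_n + z·[8/11·y_n + 3/11·y_{n+1}] ⇒ (1 − 3/11z)y_{n+1} = (1 + 8/11z)y_n
  R(z) = (1 + 8/11z)/(1 − 3/11z).

Solve |R(x)|<1 on ℝ⁻.
x=-0.83: |R|=0.3232
R=−1: 1+8/11x = −1+3/11x ⇒ -5/11x=2 ⇒ x=2/(-5/11)=-4.4000
Confirm numerically:
  x=-2.962: |R|=0.63844 <1
  x=-2.696: |R|=0.55365 <1
  x=-2.291: |R|=0.41000 <1
  x=-4.716: |R|=1.06283 >1
  x=-4.506: |R|=1.02162 >1
Interval (-4.4000, 0).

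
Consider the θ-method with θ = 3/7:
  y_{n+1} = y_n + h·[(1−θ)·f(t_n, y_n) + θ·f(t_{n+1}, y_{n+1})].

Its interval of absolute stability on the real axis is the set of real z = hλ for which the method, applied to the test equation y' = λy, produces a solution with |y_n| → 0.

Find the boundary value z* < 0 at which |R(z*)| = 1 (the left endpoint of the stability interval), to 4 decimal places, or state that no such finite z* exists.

With y'=λy (z=hλ):
  y_{n+1} = y_n + z·[4/7·y_n + 3/7·y_{n+1}] ⇒ (1 − 3/7z)y_{n+1} = (1 + 4/7z)y_n
  ⇒ R(z) = (1 + 4/7z)/(1 − 3/7z).

Boundary: |R(x)|=1, x<0.
x=-1.76: |R|=0.0033
R=−1: 1+4/7x = −1+3/7x ⇒ -1/7x=2 ⇒ x=2/(-1/7)=-14.0000
Confirm numerically:
  x=-12.042: |R|=0.95460 <1
  x=-9.853: |R|=0.88657 <1
  x=-8.390: |R|=0.82561 <1
  x=-7.906: |R|=0.80161 <1
  x=-14.321: |R|=1.00642 >1
  x=-14.138: |R|=1.00279 >1
So |R|<1 on (-14.0000, 0).

z* = -14.0000.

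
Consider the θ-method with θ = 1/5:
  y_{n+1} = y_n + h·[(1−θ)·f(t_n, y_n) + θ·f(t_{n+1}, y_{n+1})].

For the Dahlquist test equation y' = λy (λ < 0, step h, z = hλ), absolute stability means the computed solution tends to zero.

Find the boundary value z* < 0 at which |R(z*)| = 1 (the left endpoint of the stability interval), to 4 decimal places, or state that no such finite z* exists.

left endpoint -3.3333.

With y'=λy (z=hλ):
  y_{n+1} = y_n + z·[4/5·y_n + 1/5·y_{n+1}] ⇒ (1 − 1/5z)y_{n+1} = (1 + 4/5z)y_n
  ⇒ R(z) = (1 + 4/5z)/(1 − 1/5z).

Solve |R(x)|<1 on ℝ⁻.
x=-0.92: |R|=0.2230
R=−1: 1+4/5x = −1+1/5x ⇒ -3/5x=2 ⇒ x=2/(-3/5)=-3.3333
Confirm numerically:
  x=-2.743: |R|=0.77128 <1
  x=-2.739: |R|=0.76961 <1
  x=-1.957: |R|=0.40650 <1
  x=-1.369: |R|=0.07474 <1
  x=-3.831: |R|=1.16906 >1
  x=-3.671: |R|=1.11683 >1
  x=-3.633: |R|=1.10414 >1
Stable set (-3.3333, 0).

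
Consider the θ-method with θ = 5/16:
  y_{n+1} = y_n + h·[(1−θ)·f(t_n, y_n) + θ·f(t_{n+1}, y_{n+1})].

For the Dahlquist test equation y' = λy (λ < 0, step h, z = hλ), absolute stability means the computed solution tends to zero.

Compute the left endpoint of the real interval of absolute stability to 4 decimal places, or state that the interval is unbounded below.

z* = -5.3333.

Set f=λy, z=hλ:
  y_{n+1} = y_n + z·[11/16·y_n + 5/16·y_{n+1}] ⇒ (1 − 5/16z)y_{n+1} = (1 + 11/16z)y_n
  so R(z) = (1 + 11/16z)/(1 − 5/16z).

Need |R(x)|<1, x<0.
x=-1.75: |R|=0.1313
R=−1: 1+11/16x = −1+5/16x ⇒ -3/8x=2 ⇒ x=2/(-3/8)=-5.3333
Confirm numerically:
  x=-3.919: |R|=0.76160 <1
  x=-3.384: |R|=0.64471 <1
  x=-2.810: |R|=0.49617 <1
  x=-5.747: |R|=1.05548 >1
  x=-5.666: |R|=1.04503 >1
So |R|<1 on (-5.3333, 0).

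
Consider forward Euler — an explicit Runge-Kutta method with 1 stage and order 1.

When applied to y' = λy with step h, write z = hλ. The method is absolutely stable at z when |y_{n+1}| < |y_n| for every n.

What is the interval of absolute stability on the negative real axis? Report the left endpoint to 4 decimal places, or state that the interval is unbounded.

z∈(-2.0000,0).

Set f=λy, z=hλ:
  order 1, 1-stage ⇒ R(z)=1+z
  (e.g. R(-0.5)=0.50000, |R|=0.50000)

Need |R(x)|<1, x<0.
x=-0.5: |R|=0.5000
|R(-2.17)|=1.1700 |R(-0.87)|=0.1300 |R(-0.71)|=0.2900
Bisect:
  x_lo=-2.7817 |R|=1.7817  x_hi=-0.3380 |R|=0.6620
  mid=-1.55986 |R|=0.55986 →hi
  mid=-2.17079 |R|=1.17079 →lo
  mid=-1.86533 |R|=0.86533 →hi
  mid=-2.01806 |R|=1.01806 →lo
  mid=-1.94169 |R|=0.94169 →hi
  mid=-1.97988 |R|=0.97988 →hi
  mid=-1.99897 |R|=0.99897 →hi
  mid=-2.00851 |R|=1.00851 →lo
  mid=-2.00374 |R|=1.00374 →lo
  ...
  [-2.00001,-1.99986] ⇒ x*=-2.0000
Stable set (-2.0000, 0).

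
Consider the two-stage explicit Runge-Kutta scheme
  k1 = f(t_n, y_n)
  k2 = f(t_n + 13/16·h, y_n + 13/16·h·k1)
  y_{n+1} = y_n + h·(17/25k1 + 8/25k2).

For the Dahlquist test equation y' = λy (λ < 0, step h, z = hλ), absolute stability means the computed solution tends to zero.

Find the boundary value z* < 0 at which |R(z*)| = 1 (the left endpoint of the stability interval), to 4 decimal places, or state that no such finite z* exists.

left endpoint -3.8462.

Test eqn y'=λy, z=hλ:
  k1=λy_n ⇒ h·k1=z·y_n;  k2=λ(1+13/16z)y_n ⇒ h·k2=z(1+13/16z)y_n
  y_{n+1}/y_n = 1 + 17/25z + 8/25z(1+13/16z) = 1 + z + 13/50z²
  R(z) = 1 + z + 13/50z².

Boundary: |R(x)|=1, x<0.
x=-0.99: |R|=0.2648
R=1: x+13/50x²=0 ⇒ x=−50/13=-3.8462; min R=1−1/(4·13/50)=0.0385>−1
Confirm numerically:
  x=-3.213: |R|=0.47108 <1
  x=-2.934: |R|=0.30417 <1
  x=-2.201: |R|=0.05854 <1
  x=-2.105: |R|=0.04707 <1
  x=-4.368: |R|=1.59265 >1
  x=-4.334: |R|=1.54972 >1
So |R|<1 on (-3.8462, 0).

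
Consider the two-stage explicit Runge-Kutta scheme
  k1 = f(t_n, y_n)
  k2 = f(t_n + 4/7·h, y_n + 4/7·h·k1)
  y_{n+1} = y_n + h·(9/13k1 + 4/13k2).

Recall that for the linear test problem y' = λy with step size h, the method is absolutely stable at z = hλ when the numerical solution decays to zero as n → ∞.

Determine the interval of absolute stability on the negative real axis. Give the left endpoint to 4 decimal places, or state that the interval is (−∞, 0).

(-5.6875, 0).

Set f=λy, z=hλ:
  k1=λy_n ⇒ h·k1=z·y_n;  k2=λ(1+4/7z)y_n ⇒ h·k2=z(1+4/7z)y_n
  y_{n+1}/y_n = 1 + 9/13z + 4/13z(1+4/7z) = 1 + z + 16/91z²
  so R(z) = 1 + z + 16/91z².

Solve |R(x)|<1 on ℝ⁻.
x=-1.38: |R|=0.0452
R=1: x+16/91x²=0 ⇒ x=−91/16=-5.6875; min R=1−1/(4·16/91)=-0.4219>−1
Confirm numerically:
  x=-3.999: |R|=0.18722 <1
  x=-3.239: |R|=0.39441 <1
  x=-2.295: |R|=0.36893 <1
  x=-6.040: |R|=1.37435 >1
  x=-6.000: |R|=1.32967 >1
  x=-5.958: |R|=1.28337 >1
Stable set (-5.6875, 0).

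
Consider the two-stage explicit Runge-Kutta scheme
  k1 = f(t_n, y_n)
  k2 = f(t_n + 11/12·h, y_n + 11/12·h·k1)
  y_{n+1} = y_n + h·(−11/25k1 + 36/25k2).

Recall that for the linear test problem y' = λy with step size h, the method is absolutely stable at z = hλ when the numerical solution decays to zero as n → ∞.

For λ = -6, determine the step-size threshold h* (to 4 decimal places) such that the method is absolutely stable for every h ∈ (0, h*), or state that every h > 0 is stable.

(-0.7576,0); λ=-6 ⇒ h* = (25/33)/6 = 0.1263.

With y'=λy (z=hλ):
  k1=λy_n ⇒ h·k1=z·y_n;  k2=λ(1+11/12z)y_n ⇒ h·k2=z(1+11/12z)y_n
  y_{n+1}/y_n = 1 − 11/25z + 36/25z(1+11/12z) = 1 + z + 33/25z²
  ⇒ R(z) = 1 + z + 33/25z².

Need |R(x)|<1, x<0.
x=-0.97: |R|=1.2720
R=1: x+33/25x²=0 ⇒ x=−25/33=-0.7576; min R=1−1/(4·33/25)=0.8106>−1
Confirm numerically:
  x=-0.715: |R|=0.95982 <1
  x=-0.593: |R|=0.87118 <1
  x=-0.358: |R|=0.81118 <1
  x=-0.349: |R|=0.81178 <1
  x=-1.291: |R|=1.90902 >1
  x=-1.287: |R|=1.89941 >1
So |R|<1 on (-0.7576, 0).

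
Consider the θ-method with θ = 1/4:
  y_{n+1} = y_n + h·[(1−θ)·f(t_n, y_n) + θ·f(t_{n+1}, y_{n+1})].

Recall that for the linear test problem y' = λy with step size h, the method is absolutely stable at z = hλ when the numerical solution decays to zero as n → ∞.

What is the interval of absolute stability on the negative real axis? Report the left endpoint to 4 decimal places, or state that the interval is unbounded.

(-4.0000, 0).

With y'=λy (z=hλ):
  y_{n+1} = y_n + z·[3/4·y_n + 1/4·y_{n+1}] ⇒ (1 − 1/4z)y_{n+1} = (1 + 3/4z)y_n
  so R(z) = (1 + 3/4z)/(1 − 1/4z).

Find x<0 with |R(x)|<1.
x=-1.73: |R|=0.2077
R=−1: 1+3/4x = −1+1/4x ⇒ -1/2x=2 ⇒ x=2/(-1/2)=-4.0000
Confirm numerically:
  x=-3.959: |R|=0.98970 <1
  x=-2.026: |R|=0.34484 <1
  x=-2.009: |R|=0.33733 <1
  x=-1.947: |R|=0.30957 <1
  x=-4.455: |R|=1.10763 >1
  x=-4.179: |R|=1.04377 >1
  x=-4.058: |R|=1.01440 >1
So |R|<1 on (-4.0000, 0).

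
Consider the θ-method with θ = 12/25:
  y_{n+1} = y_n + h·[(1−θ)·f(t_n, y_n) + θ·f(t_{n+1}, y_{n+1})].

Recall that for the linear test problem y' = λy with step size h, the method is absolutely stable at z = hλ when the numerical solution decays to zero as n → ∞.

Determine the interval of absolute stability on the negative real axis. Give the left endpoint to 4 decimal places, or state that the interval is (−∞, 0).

(-50.0000, 0).

On y'=λy, z=hλ:
  y_{n+1} = y_n + z·[13/25·y_n + 12/25·y_{n+1}] ⇒ (1 − 12/25z)y_{n+1} = (1 + 13/25z)y_n
  Hence R(z) = (1 + 13/25z)/(1 − 12/25z).

Need |R(x)|<1, x<0.
x=-0.97: |R|=0.3382
R=−1: 1+13/25x = −1+12/25x ⇒ -1/25x=2 ⇒ x=2/(-1/25)=-50.0000
Confirm numerically:
  x=-44.088: |R|=0.98933 <1
  x=-41.131: |R|=0.98290 <1
  x=-35.506: |R|=0.96787 <1
  x=-32.633: |R|=0.95831 <1
  x=-50.425: |R|=1.00067 >1
  x=-50.347: |R|=1.00055 >1
  x=-50.043: |R|=1.00007 >1
Interval (-50.0000, 0).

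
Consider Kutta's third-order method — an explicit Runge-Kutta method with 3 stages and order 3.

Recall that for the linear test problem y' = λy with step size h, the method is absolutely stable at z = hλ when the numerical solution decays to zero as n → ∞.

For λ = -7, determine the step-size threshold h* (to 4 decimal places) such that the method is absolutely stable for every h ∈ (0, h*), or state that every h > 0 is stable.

Set f=λy, z=hλ:
  order 3, 3-stage ⇒ R(z)=1+z+z^2/2+z^3/6
  (e.g. R(-1.28)=0.18967, |R|=0.18967)

Solve |R(x)|<1 on ℝ⁻.
x=-1.28: |R|=0.1897
|R(-2.47)|=0.9311 |R(-2.4)|=0.8240 |R(-1.63)|=0.0233
Bisect:
  x_lo=-3.2857 |R|=2.7997  x_hi=-0.2869 |R|=0.7503
  mid=-1.78630 |R|=0.14084 →hi
  mid=-2.53599 |R|=1.03863 →lo
  mid=-2.16115 |R|=0.50816 →hi
  mid=-2.34857 |R|=0.74971 →hi
  mid=-2.44228 |R|=0.88784 →hi
  mid=-2.48913 |R|=0.96160 →hi
  mid=-2.51256 |R|=0.99970 →hi
  ...
  [-2.51275,-2.51256] ⇒ x*=-2.5127
Interval (-2.5127, 0).

(-2.5127,0); λ=-7 ⇒ h* = 0.3590.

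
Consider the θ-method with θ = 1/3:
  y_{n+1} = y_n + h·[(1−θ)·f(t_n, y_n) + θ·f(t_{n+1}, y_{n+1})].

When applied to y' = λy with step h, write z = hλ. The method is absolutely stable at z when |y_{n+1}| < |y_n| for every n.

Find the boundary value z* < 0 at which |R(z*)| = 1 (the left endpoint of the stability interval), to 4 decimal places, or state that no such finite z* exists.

left endpoint -6.0000.

Test eqn y'=λy, z=hλ:
  y_{n+1} = y_n + z·[2/3·y_n + 1/3·y_{n+1}] ⇒ (1 − 1/3z)y_{n+1} = (1 + 2/3z)y_n
  so R(z) = (1 + 2/3z)/(1 − 1/3z).

Need |R(x)|<1, x<0.
x=-0.82: |R|=0.3560
R=−1: 1+2/3x = −1+1/3x ⇒ -1/3x=2 ⇒ x=2/(-1/3)=-6.0000
Confirm numerically:
  x=-5.538: |R|=0.94589 <1
  x=-4.772: |R|=0.84200 <1
  x=-2.414: |R|=0.33764 <1
  x=-6.407: |R|=1.04327 >1
  x=-6.112: |R|=1.01229 >1
  x=-6.101: |R|=1.01110 >1
Interval (-6.0000, 0).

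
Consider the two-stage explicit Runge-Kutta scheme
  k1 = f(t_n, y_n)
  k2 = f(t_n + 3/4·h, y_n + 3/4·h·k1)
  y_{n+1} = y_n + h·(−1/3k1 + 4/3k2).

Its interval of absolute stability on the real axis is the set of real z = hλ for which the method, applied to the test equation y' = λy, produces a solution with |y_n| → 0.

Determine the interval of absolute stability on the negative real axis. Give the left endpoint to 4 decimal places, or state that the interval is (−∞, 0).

z∈(-1.0000,0).

On y'=λy, z=hλ:
  k1=λy_n ⇒ h·k1=z·y_n;  k2=λ(1+3/4z)y_n ⇒ h·k2=z(1+3/4z)y_n
  y_{n+1}/y_n = 1 − 1/3z + 4/3z(1+3/4z) = 1 + z + z²
  ⇒ R(z) = 1 + z + z².

Solve |R(x)|<1 on ℝ⁻.
x=-1: |R|=1.0000
R=1: x+1x²=0 ⇒ x=−1=-1.0000; min R=1−1/(4·1)=0.7500>−1
Confirm numerically:
  x=-0.776: |R|=0.82618 <1
  x=-0.590: |R|=0.75810 <1
  x=-0.525: |R|=0.75062 <1
  x=-1.538: |R|=1.82744 >1
  x=-1.103: |R|=1.11361 >1
  x=-1.050: |R|=1.05250 >1
Stable set (-1.0000, 0).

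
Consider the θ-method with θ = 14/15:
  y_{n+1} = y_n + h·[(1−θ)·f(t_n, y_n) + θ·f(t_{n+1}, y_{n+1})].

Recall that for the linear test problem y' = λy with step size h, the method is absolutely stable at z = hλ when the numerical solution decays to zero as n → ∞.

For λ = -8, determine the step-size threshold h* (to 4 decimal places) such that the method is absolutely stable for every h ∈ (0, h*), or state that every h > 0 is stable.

unbounded; (−∞, 0). Any h>0 works for λ=-8.

On y'=λy, z=hλ:
  y_{n+1} = y_n + z·[1/15·y_n + 14/15·y_{n+1}] ⇒ (1 − 14/15z)y_{n+1} = (1 + 1/15z)y_n
  Hence R(z) = (1 + 1/15z)/(1 − 14/15z).

Boundary: |R(x)|=1, x<0.
x=-0.68: |R|=0.5840
x=-2: |R|=0.3023
x=-10: |R|=0.0323
x=-100: |R|=0.0601
θ=14/15≥1/2 ⇒ |1+1/15x|<|1−14/15x| ∀x<0 ⇒ stable on all of ℝ⁻.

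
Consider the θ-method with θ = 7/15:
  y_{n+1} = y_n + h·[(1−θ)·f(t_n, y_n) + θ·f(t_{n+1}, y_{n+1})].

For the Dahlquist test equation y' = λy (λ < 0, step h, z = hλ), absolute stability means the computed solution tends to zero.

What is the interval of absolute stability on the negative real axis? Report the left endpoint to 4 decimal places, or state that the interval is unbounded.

With y'=λy (z=hλ):
  y_{n+1} = y_n + z·[8/15·y_n + 7/15·y_{n+1}] ⇒ (1 − 7/15z)y_{n+1} = (1 + 8/15z)y_n
  ⇒ R(z) = (1 + 8/15z)/(1 − 7/15z).

Solve |R(x)|<1 on ℝ⁻.
x=-0.91: |R|=0.3613
R=−1: 1+8/15x = −1+7/15x ⇒ -1/15x=2 ⇒ x=2/(-1/15)=-30.0000
Confirm numerically:
  x=-27.816: |R|=0.98959 <1
  x=-18.333: |R|=0.91860 <1
  x=-14.527: |R|=0.86740 <1
  x=-30.344: |R|=1.00151 >1
  x=-30.243: |R|=1.00107 >1
So |R|<1 on (-30.0000, 0).

z∈(-30.0000,0).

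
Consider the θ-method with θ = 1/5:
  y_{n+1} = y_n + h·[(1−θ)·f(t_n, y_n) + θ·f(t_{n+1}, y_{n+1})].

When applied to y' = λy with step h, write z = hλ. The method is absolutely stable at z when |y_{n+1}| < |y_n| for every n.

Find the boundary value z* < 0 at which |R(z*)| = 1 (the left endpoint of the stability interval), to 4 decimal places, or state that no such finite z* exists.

Set f=λy, z=hλ:
  y_{n+1} = y_n + z·[4/5·y_n + 1/5·y_{n+1}] ⇒ (1 − 1/5z)y_{n+1} = (1 + 4/5z)y_n
  ⇒ R(z) = (1 + 4/5z)/(1 − 1/5z).

Need |R(x)|<1, x<0.
x=-1.26: |R|=0.0064
R=−1: 1+4/5x = −1+1/5x ⇒ -3/5x=2 ⇒ x=2/(-3/5)=-3.3333
Confirm numerically:
  x=-2.665: |R|=0.73842 <1
  x=-1.794: |R|=0.32028 <1
  x=-1.762: |R|=0.30287 <1
  x=-3.748: |R|=1.14220 >1
  x=-3.479: |R|=1.05154 >1
  x=-3.364: |R|=1.01100 >1
So |R|<1 on (-3.3333, 0).

left endpoint -3.3333.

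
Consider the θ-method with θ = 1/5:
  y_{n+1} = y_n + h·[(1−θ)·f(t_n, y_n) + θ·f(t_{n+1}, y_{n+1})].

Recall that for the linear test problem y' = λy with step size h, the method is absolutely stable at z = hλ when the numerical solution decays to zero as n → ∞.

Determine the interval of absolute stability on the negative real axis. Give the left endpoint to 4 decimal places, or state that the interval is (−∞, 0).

(-3.3333, 0).

Test eqn y'=λy, z=hλ:
  y_{n+1} = y_n + z·[4/5·y_n + 1/5·y_{n+1}] ⇒ (1 − 1/5z)y_{n+1} = (1 + 4/5z)y_n
  Hence R(z) = (1 + 4/5z)/(1 − 1/5z).

Boundary: |R(x)|=1, x<0.
x=-1.53: |R|=0.1715
R=−1: 1+4/5x = −1+1/5x ⇒ -3/5x=2 ⇒ x=2/(-3/5)=-3.3333
Confirm numerically:
  x=-3.212: |R|=0.95567 <1
  x=-3.028: |R|=0.88590 <1
  x=-3.014: |R|=0.88046 <1
  x=-3.876: |R|=1.18342 >1
  x=-3.616: |R|=1.09842 >1
  x=-3.383: |R|=1.01777 >1
Interval (-3.3333, 0).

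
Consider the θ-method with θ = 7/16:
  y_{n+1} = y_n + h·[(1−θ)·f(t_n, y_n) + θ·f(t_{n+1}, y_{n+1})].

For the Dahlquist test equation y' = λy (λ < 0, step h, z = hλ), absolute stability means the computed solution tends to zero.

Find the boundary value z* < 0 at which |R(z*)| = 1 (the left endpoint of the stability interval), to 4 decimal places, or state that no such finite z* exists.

left endpoint -16.0000.

On y'=λy, z=hλ:
  y_{n+1} = y_n + z·[9/16·y_n + 7/16·y_{n+1}] ⇒ (1 − 7/16z)y_{n+1} = (1 + 9/16z)y_n
  R(z) = (1 + 9/16z)/(1 − 7/16z).

Boundary: |R(x)|=1, x<0.
x=-0.91: |R|=0.3491
R=−1: 1+9/16x = −1+7/16x ⇒ -1/8x=2 ⇒ x=2/(-1/8)=-16.0000
Confirm numerically:
  x=-10.934: |R|=0.89051 <1
  x=-7.411: |R|=0.74692 <1
  x=-6.460: |R|=0.68834 <1
  x=-16.070: |R|=1.00109 >1
  x=-16.043: |R|=1.00067 >1
Stable set (-16.0000, 0).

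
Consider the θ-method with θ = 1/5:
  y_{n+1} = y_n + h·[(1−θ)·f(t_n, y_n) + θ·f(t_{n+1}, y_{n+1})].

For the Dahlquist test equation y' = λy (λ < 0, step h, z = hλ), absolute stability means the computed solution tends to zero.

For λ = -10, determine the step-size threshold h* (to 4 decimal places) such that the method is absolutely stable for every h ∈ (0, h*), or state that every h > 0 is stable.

Set f=λy, z=hλ:
  y_{n+1} = y_n + z·[4/5·y_n + 1/5·y_{n+1}] ⇒ (1 − 1/5z)y_{n+1} = (1 + 4/5z)y_n
  ⇒ R(z) = (1 + 4/5z)/(1 − 1/5z).

Solve |R(x)|<1 on ℝ⁻.
x=-0.73: |R|=0.3630
R=−1: 1+4/5x = −1+1/5x ⇒ -3/5x=2 ⇒ x=2/(-3/5)=-3.3333
Confirm numerically:
  x=-2.653: |R|=0.73331 <1
  x=-2.363: |R|=0.60464 <1
  x=-1.993: |R|=0.42500 <1
  x=-1.761: |R|=0.30232 <1
  x=-3.896: |R|=1.18975 >1
  x=-3.602: |R|=1.09370 >1
So |R|<1 on (-3.3333, 0).

(-3.3333,0); λ=-10 ⇒ h* = (10/3)/10 = 0.3333.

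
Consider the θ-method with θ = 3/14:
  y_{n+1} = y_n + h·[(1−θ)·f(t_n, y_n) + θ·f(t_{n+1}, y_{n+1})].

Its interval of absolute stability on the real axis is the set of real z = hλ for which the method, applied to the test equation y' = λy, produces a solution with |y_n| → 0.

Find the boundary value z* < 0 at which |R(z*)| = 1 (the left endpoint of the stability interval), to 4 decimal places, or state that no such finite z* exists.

z* = -3.5000.

Test eqn y'=λy, z=hλ:
  y_{n+1} = y_n + z·[11/14·y_n + 3/14·y_{n+1}] ⇒ (1 − 3/14z)y_{n+1} = (1 + 11/14z)y_n
  Hence R(z) = (1 + 11/14z)/(1 − 3/14z).

Solve |R(x)|<1 on ℝ⁻.
x=-1.35: |R|=0.0471
R=−1: 1+11/14x = −1+3/14x ⇒ -4/7x=2 ⇒ x=2/(-4/7)=-3.5000
Confirm numerically:
  x=-3.181: |R|=0.89160 <1
  x=-3.125: |R|=0.87166 <1
  x=-3.015: |R|=0.83163 <1
  x=-1.799: |R|=0.29845 <1
  x=-3.937: |R|=1.13545 >1
  x=-3.927: |R|=1.13250 >1
  x=-3.837: |R|=1.10568 >1
Interval (-3.5000, 0).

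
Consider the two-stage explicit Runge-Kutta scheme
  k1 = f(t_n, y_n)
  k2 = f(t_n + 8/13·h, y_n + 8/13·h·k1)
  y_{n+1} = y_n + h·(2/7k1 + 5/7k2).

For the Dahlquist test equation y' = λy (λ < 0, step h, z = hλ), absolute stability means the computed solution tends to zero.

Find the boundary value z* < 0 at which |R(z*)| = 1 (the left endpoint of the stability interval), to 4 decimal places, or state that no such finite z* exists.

On y'=λy, z=hλ:
  k1=λy_n ⇒ h·k1=z·y_n;  k2=λ(1+8/13z)y_n ⇒ h·k2=z(1+8/13z)y_n
  y_{n+1}/y_n = 1 + 2/7z + 5/7z(1+8/13z) = 1 + z + 40/91z²
  so R(z) = 1 + z + 40/91z².

Solve |R(x)|<1 on ℝ⁻.
x=-0.58: |R|=0.5679
R=1: x+40/91x²=0 ⇒ x=−91/40=-2.2750; min R=1−1/(4·40/91)=0.4313>−1
Confirm numerically:
  x=-2.198: |R|=0.92561 <1
  x=-1.922: |R|=0.70177 <1
  x=-1.478: |R|=0.48221 <1
  x=-2.814: |R|=1.66670 >1
  x=-2.402: |R|=1.13409 >1
Stable set (-2.2750, 0).

left endpoint -2.2750.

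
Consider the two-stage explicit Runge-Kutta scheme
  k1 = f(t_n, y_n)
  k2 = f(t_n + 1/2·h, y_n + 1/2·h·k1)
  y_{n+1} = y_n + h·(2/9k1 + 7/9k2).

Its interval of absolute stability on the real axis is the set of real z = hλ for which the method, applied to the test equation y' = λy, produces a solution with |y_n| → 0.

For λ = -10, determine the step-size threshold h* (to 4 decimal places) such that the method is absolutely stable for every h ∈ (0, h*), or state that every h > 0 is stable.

On y'=λy, z=hλ:
  k1=λy_n ⇒ h·k1=z·y_n;  k2=λ(1+1/2z)y_n ⇒ h·k2=z(1+1/2z)y_n
  y_{n+1}/y_n = 1 + 2/9z + 7/9z(1+1/2z) = 1 + z + 7/18z²
  Hence R(z) = 1 + z + 7/18z².

Solve |R(x)|<1 on ℝ⁻.
x=-0.96: |R|=0.3984
R=1: x+7/18x²=0 ⇒ x=−18/7=-2.5714; min R=1−1/(4·7/18)=0.3571>−1
Confirm numerically:
  x=-2.217: |R|=0.69442 <1
  x=-2.178: |R|=0.66677 <1
  x=-1.837: |R|=0.47533 <1
  x=-1.473: |R|=0.37078 <1
  x=-3.106: |R|=1.64570 >1
  x=-3.094: |R|=1.62877 >1
  x=-2.655: |R|=1.08629 >1
So |R|<1 on (-2.5714, 0).

(-2.5714,0); λ=-10 ⇒ h* = (18/7)/10 = 0.2571.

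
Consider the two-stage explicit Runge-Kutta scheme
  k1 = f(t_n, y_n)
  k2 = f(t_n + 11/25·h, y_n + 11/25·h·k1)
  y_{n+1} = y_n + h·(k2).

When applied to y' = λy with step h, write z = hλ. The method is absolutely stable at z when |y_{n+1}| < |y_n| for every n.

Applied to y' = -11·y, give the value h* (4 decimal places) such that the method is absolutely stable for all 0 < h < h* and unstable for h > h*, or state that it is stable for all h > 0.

With y'=λy (z=hλ):
  k1=λy_n ⇒ h·k1=z·y_n;  k2=λ(1+11/25z)y_n ⇒ h·k2=z(1+11/25z)y_n
  y_{n+1}/y_n = 1 + z(1+11/25z) = 1 + z + 11/25z²
  R(z) = 1 + z + 11/25z².

Find x<0 with |R(x)|<1.
x=-0.92: |R|=0.4524
R=1: x+11/25x²=0 ⇒ x=−25/11=-2.2727; min R=1−1/(4·11/25)=0.4318>−1
Confirm numerically:
  x=-2.140: |R|=0.87502 <1
  x=-1.481: |R|=0.48408 <1
  x=-1.213: |R|=0.43440 <1
  x=-2.797: |R|=1.64521 >1
  x=-2.726: |R|=1.54367 >1
  x=-2.476: |R|=1.22145 >1
Interval (-2.2727, 0).

(-2.2727,0); λ=-11 ⇒ h* = (25/11)/11 = 0.2066.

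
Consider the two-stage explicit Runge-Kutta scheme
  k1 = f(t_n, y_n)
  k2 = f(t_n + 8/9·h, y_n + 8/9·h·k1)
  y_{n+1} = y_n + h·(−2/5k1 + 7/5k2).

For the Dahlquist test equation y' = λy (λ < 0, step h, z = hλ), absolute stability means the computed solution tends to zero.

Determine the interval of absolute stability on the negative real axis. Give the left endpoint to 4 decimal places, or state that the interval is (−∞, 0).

With y'=λy (z=hλ):
  k1=λy_n ⇒ h·k1=z·y_n;  k2=λ(1+8/9z)y_n ⇒ h·k2=z(1+8/9z)y_n
  y_{n+1}/y_n = 1 − 2/5z + 7/5z(1+8/9z) = 1 + z + 56/45z²
  so R(z) = 1 + z + 56/45z².

Need |R(x)|<1, x<0.
x=-0.74: |R|=0.9415
R=1: x+56/45x²=0 ⇒ x=−45/56=-0.8036; min R=1−1/(4·56/45)=0.7991>−1
Confirm numerically:
  x=-0.718: |R|=0.92354 <1
  x=-0.470: |R|=0.80490 <1
  x=-0.367: |R|=0.80061 <1
  x=-1.271: |R|=1.73933 >1
  x=-0.861: |R|=1.06153 >1
So |R|<1 on (-0.8036, 0).

(-0.8036, 0).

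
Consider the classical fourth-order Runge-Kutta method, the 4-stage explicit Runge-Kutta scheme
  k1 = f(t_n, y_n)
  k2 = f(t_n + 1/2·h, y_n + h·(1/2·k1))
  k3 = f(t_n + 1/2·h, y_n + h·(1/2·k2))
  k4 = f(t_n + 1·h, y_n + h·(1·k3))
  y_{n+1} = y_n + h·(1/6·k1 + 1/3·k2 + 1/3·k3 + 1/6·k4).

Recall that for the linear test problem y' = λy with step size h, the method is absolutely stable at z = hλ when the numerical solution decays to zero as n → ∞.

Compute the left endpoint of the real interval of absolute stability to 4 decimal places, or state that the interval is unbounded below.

With y'=λy (z=hλ):
  order 4, 4-stage ⇒ R(z)=1+z+z^2/2+z^3/6+z^4/24
  (e.g. R(-1.55)=0.27110, |R|=0.27110)

Boundary: |R(x)|=1, x<0.
x=-1.55: |R|=0.2711
|R(-3.08)|=1.5432 |R(-2.66)|=0.8270 |R(-0.81)|=0.4474
Bisect:
  x_lo=-3.3680 |R|=2.2978  x_hi=-0.2044 |R|=0.8151
  mid=-1.78623 |R|=0.28338 →hi
  mid=-2.57714 |R|=0.72892 →hi
  mid=-2.97259 |R|=1.32111 →lo
  mid=-2.77486 |R|=0.98438 →hi
  mid=-2.87372 |R|=1.14172 →lo
  mid=-2.82429 |R|=1.06041 →lo
  mid=-2.79958 |R|=1.02175 →lo
  ...
  [-2.78548,-2.78529] ⇒ x*=-2.7853
So |R|<1 on (-2.7853, 0).

left endpoint -2.7853.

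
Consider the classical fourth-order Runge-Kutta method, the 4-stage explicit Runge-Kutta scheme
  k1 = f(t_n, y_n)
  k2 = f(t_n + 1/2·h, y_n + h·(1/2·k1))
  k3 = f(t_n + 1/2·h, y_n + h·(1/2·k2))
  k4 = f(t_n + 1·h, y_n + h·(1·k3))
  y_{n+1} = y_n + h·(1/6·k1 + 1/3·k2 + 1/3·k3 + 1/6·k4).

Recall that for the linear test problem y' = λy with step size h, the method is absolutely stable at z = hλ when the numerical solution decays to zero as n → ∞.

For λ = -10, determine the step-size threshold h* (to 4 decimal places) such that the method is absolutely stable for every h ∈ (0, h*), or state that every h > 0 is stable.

On y'=λy, z=hλ:
  order 4, 4-stage ⇒ R(z)=1+z+z^2/2+z^3/6+z^4/24
  (e.g. R(-0.35)=0.70473, |R|=0.70473)

Solve |R(x)|<1 on ℝ⁻.
x=-0.35: |R|=0.7047
|R(-2.04)|=0.3475 |R(-1.93)|=0.3124 |R(-1.21)|=0.3161
Bisect:
  x_lo=-3.1407 |R|=1.6820  x_hi=-0.0919 |R|=0.9122
  mid=-1.61627 |R|=0.27053 →hi
  mid=-2.37848 |R|=0.54100 →hi
  mid=-2.75958 |R|=0.96191 →hi
  mid=-2.95013 |R|=1.27832 →lo
  mid=-2.85485 |R|=1.11004 →lo
  mid=-2.80721 |R|=1.03356 →lo
  mid=-2.78340 |R|=0.99714 →hi
  mid=-2.79530 |R|=1.01520 →lo
  mid=-2.78935 |R|=1.00613 →lo
  mid=-2.78637 |R|=1.00163 →lo
  ...
  [-2.78544,-2.78526] ⇒ x*=-2.7853
Interval (-2.7853, 0).

(-2.7853,0); λ=-10 ⇒ h* = 0.2785.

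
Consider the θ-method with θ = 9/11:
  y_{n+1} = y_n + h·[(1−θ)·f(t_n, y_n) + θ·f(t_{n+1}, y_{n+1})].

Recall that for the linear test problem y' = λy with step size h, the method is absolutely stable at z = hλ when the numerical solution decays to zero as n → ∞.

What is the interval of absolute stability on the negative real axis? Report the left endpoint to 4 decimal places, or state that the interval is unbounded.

Test eqn y'=λy, z=hλ:
  y_{n+1} = y_n + z·[2/11·y_n + 9/11·y_{n+1}] ⇒ (1 − 9/11z)y_{n+1} = (1 + 2/11z)y_n
  Hence R(z) = (1 + 2/11z)/(1 − 9/11z).

Find x<0 with |R(x)|<1.
x=-1.12: |R|=0.4156
x=-2: |R|=0.2414
x=-10: |R|=0.0891
x=-100: |R|=0.2075
θ=9/11≥1/2 ⇒ |1+2/11x|<|1−9/11x| ∀x<0 ⇒ interval (−∞,0).

interval (−∞, 0).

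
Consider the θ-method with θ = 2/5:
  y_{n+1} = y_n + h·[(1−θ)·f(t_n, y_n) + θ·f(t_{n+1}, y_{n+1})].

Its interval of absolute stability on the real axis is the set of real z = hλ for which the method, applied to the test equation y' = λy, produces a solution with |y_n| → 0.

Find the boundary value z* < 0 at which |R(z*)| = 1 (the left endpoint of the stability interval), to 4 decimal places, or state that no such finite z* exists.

On y'=λy, z=hλ:
  y_{n+1} = y_n + z·[3/5·y_n + 2/5·y_{n+1}] ⇒ (1 − 2/5z)y_{n+1} = (1 + 3/5z)y_n
  Hence R(z) = (1 + 3/5z)/(1 − 2/5z).

Solve |R(x)|<1 on ℝ⁻.
x=-0.93: |R|=0.3222
R=−1: 1+3/5x = −1+2/5x ⇒ -1/5x=2 ⇒ x=2/(-1/5)=-10.0000
Confirm numerically:
  x=-7.519: |R|=0.87619 <1
  x=-6.522: |R|=0.80725 <1
  x=-4.997: |R|=0.66633 <1
  x=-10.465: |R|=1.01793 >1
  x=-10.324: |R|=1.01263 >1
  x=-10.152: |R|=1.00601 >1
So |R|<1 on (-10.0000, 0).

left endpoint -10.0000.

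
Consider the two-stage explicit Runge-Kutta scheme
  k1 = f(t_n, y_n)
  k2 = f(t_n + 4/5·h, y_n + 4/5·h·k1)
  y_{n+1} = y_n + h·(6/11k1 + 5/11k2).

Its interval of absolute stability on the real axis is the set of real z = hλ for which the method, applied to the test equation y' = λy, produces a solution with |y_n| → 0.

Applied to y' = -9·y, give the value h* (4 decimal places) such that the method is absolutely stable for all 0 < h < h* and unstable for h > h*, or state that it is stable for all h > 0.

(-2.7500,0); λ=-9 ⇒ h* = (11/4)/9 = 0.3056.

Test eqn y'=λy, z=hλ:
  k1=λy_n ⇒ h·k1=z·y_n;  k2=λ(1+4/5z)y_n ⇒ h·k2=z(1+4/5z)y_n
  y_{n+1}/y_n = 1 + 6/11z + 5/11z(1+4/5z) = 1 + z + 4/11z²
  so R(z) = 1 + z + 4/11z².

Solve |R(x)|<1 on ℝ⁻.
x=-1.28: |R|=0.3158
R=1: x+4/11x²=0 ⇒ x=−11/4=-2.7500; min R=1−1/(4·4/11)=0.3125>−1
Confirm numerically:
  x=-2.058: |R|=0.48213 <1
  x=-1.767: |R|=0.36838 <1
  x=-1.238: |R|=0.31933 <1
  x=-3.321: |R|=1.68956 >1
  x=-3.070: |R|=1.35724 >1
  x=-2.807: |R|=1.05818 >1
Interval (-2.7500, 0).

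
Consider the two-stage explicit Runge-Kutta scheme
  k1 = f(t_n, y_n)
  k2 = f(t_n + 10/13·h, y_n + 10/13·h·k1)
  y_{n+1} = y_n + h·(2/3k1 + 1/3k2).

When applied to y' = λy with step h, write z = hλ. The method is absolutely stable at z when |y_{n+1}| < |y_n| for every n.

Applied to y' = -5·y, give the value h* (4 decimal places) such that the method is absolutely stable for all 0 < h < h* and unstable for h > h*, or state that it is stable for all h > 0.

(-3.9000,0); λ=-5 ⇒ h* = (39/10)/5 = 0.7800.

With y'=λy (z=hλ):
  k1=λy_n ⇒ h·k1=z·y_n;  k2=λ(1+10/13z)y_n ⇒ h·k2=z(1+10/13z)y_n
  y_{n+1}/y_n = 1 + 2/3z + 1/3z(1+10/13z) = 1 + z + 10/39z²
  ⇒ R(z) = 1 + z + 10/39z².

Solve |R(x)|<1 on ℝ⁻.
x=-0.7: |R|=0.4256
R=1: x+10/39x²=0 ⇒ x=−39/10=-3.9000; min R=1−1/(4·10/39)=0.0250>−1
Confirm numerically:
  x=-3.466: |R|=0.61430 <1
  x=-3.297: |R|=0.49023 <1
  x=-2.362: |R|=0.06852 <1
  x=-1.682: |R|=0.04342 <1
  x=-4.206: |R|=1.33001 >1
  x=-4.197: |R|=1.31962 >1
  x=-4.042: |R|=1.14717 >1
Stable set (-3.9000, 0).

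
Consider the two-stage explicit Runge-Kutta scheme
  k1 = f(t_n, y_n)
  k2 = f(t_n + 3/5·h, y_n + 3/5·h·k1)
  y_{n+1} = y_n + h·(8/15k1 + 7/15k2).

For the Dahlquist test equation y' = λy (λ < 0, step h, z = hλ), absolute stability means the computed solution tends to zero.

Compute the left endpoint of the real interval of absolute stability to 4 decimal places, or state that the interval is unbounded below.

z* = -3.5714.

Test eqn y'=λy, z=hλ:
  k1=λy_n ⇒ h·k1=z·y_n;  k2=λ(1+3/5z)y_n ⇒ h·k2=z(1+3/5z)y_n
  y_{n+1}/y_n = 1 + 8/15z + 7/15z(1+3/5z) = 1 + z + 7/25z²
  Hence R(z) = 1 + z + 7/25z².

Solve |R(x)|<1 on ℝ⁻.
x=-1.46: |R|=0.1368
R=1: x+7/25x²=0 ⇒ x=−25/7=-3.5714; min R=1−1/(4·7/25)=0.1071>−1
Confirm numerically:
  x=-2.959: |R|=0.49259 <1
  x=-2.457: |R|=0.23332 <1
  x=-1.944: |R|=0.11416 <1
  x=-3.998: |R|=1.47752 >1
  x=-3.707: |R|=1.14072 >1
  x=-3.684: |R|=1.11612 >1
Stable set (-3.5714, 0).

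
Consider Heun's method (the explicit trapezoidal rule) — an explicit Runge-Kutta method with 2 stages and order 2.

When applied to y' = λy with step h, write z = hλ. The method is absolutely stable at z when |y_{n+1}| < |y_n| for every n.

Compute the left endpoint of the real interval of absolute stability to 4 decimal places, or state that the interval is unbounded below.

z* = -2.0000.

On y'=λy, z=hλ:
  order 2, 2-stage ⇒ R(z)=1+z+z^2/2
  (e.g. R(-1.18)=0.51620, |R|=0.51620)

Solve |R(x)|<1 on ℝ⁻.
x=-1.18: |R|=0.5162
|R(-1.94)|=0.9418 |R(-1.1)|=0.5050 |R(-0.78)|=0.5242
Bisect:
  x_lo=-2.3047 |R|=1.3511  x_hi=-0.0800 |R|=0.9232
  mid=-1.19236 |R|=0.51850 →hi
  mid=-1.74852 |R|=0.78014 →hi
  mid=-2.02661 |R|=1.02696 →lo
  mid=-1.88757 |R|=0.89389 →hi
  mid=-1.95709 |R|=0.95801 →hi
  mid=-1.99185 |R|=0.99188 →hi
  mid=-2.00923 |R|=1.00927 →lo
  mid=-2.00054 |R|=1.00054 →lo
  mid=-1.99619 |R|=0.99620 →hi
  mid=-1.99837 |R|=0.99837 →hi
  ...
  [-2.00013,-1.99999] ⇒ x*=-2.0000
So |R|<1 on (-2.0000, 0).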